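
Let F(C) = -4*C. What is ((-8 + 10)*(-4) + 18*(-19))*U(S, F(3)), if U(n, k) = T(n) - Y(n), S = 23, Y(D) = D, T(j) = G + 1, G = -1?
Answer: 8050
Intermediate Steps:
T(j) = 0 (T(j) = -1 + 1 = 0)
U(n, k) = -n (U(n, k) = 0 - n = -n)
((-8 + 10)*(-4) + 18*(-19))*U(S, F(3)) = ((-8 + 10)*(-4) + 18*(-19))*(-1*23) = (2*(-4) - 342)*(-23) = (-8 - 342)*(-23) = -350*(-23) = 8050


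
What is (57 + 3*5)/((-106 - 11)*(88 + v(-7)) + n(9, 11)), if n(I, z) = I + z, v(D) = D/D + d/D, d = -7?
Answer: -36/5255 ≈ -0.0068506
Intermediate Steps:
v(D) = 1 - 7/D (v(D) = D/D - 7/D = 1 - 7/D)
(57 + 3*5)/((-106 - 11)*(88 + v(-7)) + n(9, 11)) = (57 + 3*5)/((-106 - 11)*(88 + (-7 - 7)/(-7)) + (9 + 11)) = (57 + 15)/(-117*(88 - ⅐*(-14)) + 20) = 72/(-117*(88 + 2) + 20) = 72/(-117*90 + 20) = 72/(-10530 + 20) = 72/(-10510) = 72*(-1/10510) = -36/5255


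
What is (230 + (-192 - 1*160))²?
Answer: 14884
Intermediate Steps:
(230 + (-192 - 1*160))² = (230 + (-192 - 160))² = (230 - 352)² = (-122)² = 14884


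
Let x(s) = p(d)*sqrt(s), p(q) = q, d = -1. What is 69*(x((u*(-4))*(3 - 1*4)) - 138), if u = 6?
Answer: -9522 - 138*sqrt(6) ≈ -9860.0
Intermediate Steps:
x(s) = -sqrt(s)
69*(x((u*(-4))*(3 - 1*4)) - 138) = 69*(-sqrt((6*(-4))*(3 - 1*4)) - 138) = 69*(-sqrt(-24*(3 - 4)) - 138) = 69*(-sqrt(-24*(-1)) - 138) = 69*(-sqrt(24) - 138) = 69*(-2*sqrt(6) - 138) = 69*(-138 - 2*sqrt(6)) = -9522 - 138*sqrt(6)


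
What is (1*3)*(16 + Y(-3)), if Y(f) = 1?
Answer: 51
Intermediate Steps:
(1*3)*(16 + Y(-3)) = (1*3)*(16 + 1) = 3*17 = 51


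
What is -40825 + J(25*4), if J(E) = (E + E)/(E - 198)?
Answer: -2000525/49 ≈ -40827.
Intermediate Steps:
J(E) = 2*E/(-198 + E) (J(E) = (2*E)/(-198 + E) = 2*E/(-198 + E))
-40825 + J(25*4) = -40825 + 2*(25*4)/(-198 + 25*4) = -40825 + 2*100/(-198 + 100) = -40825 + 2*100/(-98) = -40825 + 2*100*(-1/98) = -40825 - 100/49 = -2000525/49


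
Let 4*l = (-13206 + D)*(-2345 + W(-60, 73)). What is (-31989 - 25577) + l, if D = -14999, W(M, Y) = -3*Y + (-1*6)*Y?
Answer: 42220573/2 ≈ 2.1110e+7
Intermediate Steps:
W(M, Y) = -9*Y (W(M, Y) = -3*Y - 6*Y = -9*Y)
l = 42335705/2 (l = ((-13206 - 14999)*(-2345 - 9*73))/4 = (-28205*(-2345 - 657))/4 = (-28205*(-3002))/4 = (1/4)*84671410 = 42335705/2 ≈ 2.1168e+7)
(-31989 - 25577) + l = (-31989 - 25577) + 42335705/2 = -57566 + 42335705/2 = 42220573/2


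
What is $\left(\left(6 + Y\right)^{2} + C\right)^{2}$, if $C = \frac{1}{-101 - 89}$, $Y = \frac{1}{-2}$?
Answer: $\frac{132089049}{144400} \approx 914.74$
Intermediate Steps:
$Y = - \frac{1}{2} \approx -0.5$
$C = - \frac{1}{190}$ ($C = \frac{1}{-190} = - \frac{1}{190} \approx -0.0052632$)
$\left(\left(6 + Y\right)^{2} + C\right)^{2} = \left(\left(6 - \frac{1}{2}\right)^{2} - \frac{1}{190}\right)^{2} = \left(\left(\frac{11}{2}\right)^{2} - \frac{1}{190}\right)^{2} = \left(\frac{121}{4} - \frac{1}{190}\right)^{2} = \left(\frac{11493}{380}\right)^{2} = \frac{132089049}{144400}$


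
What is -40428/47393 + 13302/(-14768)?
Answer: -613731195/349949912 ≈ -1.7538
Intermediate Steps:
-40428/47393 + 13302/(-14768) = -40428*1/47393 + 13302*(-1/14768) = -40428/47393 - 6651/7384 = -613731195/349949912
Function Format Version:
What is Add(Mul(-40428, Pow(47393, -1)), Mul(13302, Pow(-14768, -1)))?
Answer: Rational(-613731195, 349949912) ≈ -1.7538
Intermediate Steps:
Add(Mul(-40428, Pow(47393, -1)), Mul(13302, Pow(-14768, -1))) = Add(Mul(-40428, Rational(1, 47393)), Mul(13302, Rational(-1, 14768))) = Add(Rational(-40428, 47393), Rational(-6651, 7384)) = Rational(-613731195, 349949912)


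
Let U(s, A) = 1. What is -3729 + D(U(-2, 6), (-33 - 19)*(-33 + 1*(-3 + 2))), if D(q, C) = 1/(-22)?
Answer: -82039/22 ≈ -3729.0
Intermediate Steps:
D(q, C) = -1/22
-3729 + D(U(-2, 6), (-33 - 19)*(-33 + 1*(-3 + 2))) = -3729 - 1/22 = -82039/22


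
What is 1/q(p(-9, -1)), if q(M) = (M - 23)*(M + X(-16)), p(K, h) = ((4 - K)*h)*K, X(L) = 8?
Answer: 1/11750 ≈ 8.5106e-5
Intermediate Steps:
p(K, h) = K*h*(4 - K) (p(K, h) = (h*(4 - K))*K = K*h*(4 - K))
q(M) = (-23 + M)*(8 + M) (q(M) = (M - 23)*(M + 8) = (-23 + M)*(8 + M))
1/q(p(-9, -1)) = 1/(-184 + (-9*(-1)*(4 - 1*(-9)))**2 - (-135)*(-1)*(4 - 1*(-9))) = 1/(-184 + (-9*(-1)*(4 + 9))**2 - (-135)*(-1)*(4 + 9)) = 1/(-184 + (-9*(-1)*13)**2 - (-135)*(-1)*13) = 1/(-184 + 117**2 - 15*117) = 1/(-184 + 13689 - 1755) = 1/11750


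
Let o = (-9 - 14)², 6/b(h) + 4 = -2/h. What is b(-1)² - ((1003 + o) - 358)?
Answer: -1165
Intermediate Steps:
b(h) = 6/(-4 - 2/h)
o = 529 (o = (-23)² = 529)
b(-1)² - ((1003 + o) - 358) = (-3*(-1)/(1 + 2*(-1)))² - ((1003 + 529) - 358) = (-3*(-1)/(1 - 2))² - (1532 - 358) = (-3*(-1)/(-1))² - 1*1174 = (-3*(-1)*(-1))² - 1174 = (-3)² - 1174 = 9 - 1174 = -1165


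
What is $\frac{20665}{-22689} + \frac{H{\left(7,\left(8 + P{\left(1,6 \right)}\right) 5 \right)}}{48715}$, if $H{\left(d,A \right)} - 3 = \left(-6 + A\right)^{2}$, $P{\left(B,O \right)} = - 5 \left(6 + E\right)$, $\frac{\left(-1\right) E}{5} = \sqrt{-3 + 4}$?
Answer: $- \frac{1004789599}{1105294635} \approx -0.90907$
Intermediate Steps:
$E = -5$ ($E = - 5 \sqrt{-3 + 4} = - 5 \sqrt{1} = \left(-5\right) 1 = -5$)
$P{\left(B,O \right)} = -5$ ($P{\left(B,O \right)} = - 5 \left(6 - 5\right) = \left(-5\right) 1 = -5$)
$H{\left(d,A \right)} = 3 + \left(-6 + A\right)^{2}$
$\frac{20665}{-22689} + \frac{H{\left(7,\left(8 + P{\left(1,6 \right)}\right) 5 \right)}}{48715} = \frac{20665}{-22689} + \frac{3 + \left(-6 + \left(8 - 5\right) 5\right)^{2}}{48715} = 20665 \left(- \frac{1}{22689}\right) + \left(3 + \left(-6 + 3 \cdot 5\right)^{2}\right) \frac{1}{48715} = - \frac{20665}{22689} + \left(3 + \left(-6 + 15\right)^{2}\right) \frac{1}{48715} = - \frac{20665}{22689} + \left(3 + 9^{2}\right) \frac{1}{48715} = - \frac{20665}{22689} + \left(3 + 81\right) \frac{1}{48715} = - \frac{20665}{22689} + 84 \cdot \frac{1}{48715} = - \frac{20665}{22689} + \frac{84}{48715} = - \frac{1004789599}{1105294635}$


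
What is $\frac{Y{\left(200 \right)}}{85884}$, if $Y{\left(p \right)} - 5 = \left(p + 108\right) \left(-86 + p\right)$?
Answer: $\frac{35117}{85884} \approx 0.40889$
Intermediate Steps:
$Y{\left(p \right)} = 5 + \left(-86 + p\right) \left(108 + p\right)$ ($Y{\left(p \right)} = 5 + \left(p + 108\right) \left(-86 + p\right) = 5 + \left(108 + p\right) \left(-86 + p\right) = 5 + \left(-86 + p\right) \left(108 + p\right)$)
$\frac{Y{\left(200 \right)}}{85884} = \frac{-9283 + 200^{2} + 22 \cdot 200}{85884} = \left(-9283 + 40000 + 4400\right) \frac{1}{85884} = 35117 \cdot \frac{1}{85884} = \frac{35117}{85884}$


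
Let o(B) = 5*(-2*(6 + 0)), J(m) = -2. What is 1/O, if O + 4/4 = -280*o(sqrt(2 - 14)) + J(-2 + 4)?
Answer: 1/16797 ≈ 5.9534e-5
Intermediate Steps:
o(B) = -60 (o(B) = 5*(-2*6) = 5*(-12) = -60)
O = 16797 (O = -1 + (-280*(-60) - 2) = -1 + (16800 - 2) = -1 + 16798 = 16797)
1/O = 1/16797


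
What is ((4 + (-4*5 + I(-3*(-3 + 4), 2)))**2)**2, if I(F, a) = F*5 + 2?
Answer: 707281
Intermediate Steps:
I(F, a) = 2 + 5*F (I(F, a) = 5*F + 2 = 2 + 5*F)
((4 + (-4*5 + I(-3*(-3 + 4), 2)))**2)**2 = ((4 + (-4*5 + (2 + 5*(-3*(-3 + 4)))))**2)**2 = ((4 + (-20 + (2 + 5*(-3*1))))**2)**2 = ((4 + (-20 + (2 + 5*(-3))))**2)**2 = ((4 + (-20 + (2 - 15)))**2)**2 = ((4 + (-20 - 13))**2)**2 = ((4 - 33)**2)**2 = ((-29)**2)**2 = 841**2 = 707281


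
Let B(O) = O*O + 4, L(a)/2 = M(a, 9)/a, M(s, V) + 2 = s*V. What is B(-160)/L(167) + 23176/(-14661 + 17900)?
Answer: 88095638/61541 ≈ 1431.5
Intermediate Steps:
M(s, V) = -2 + V*s (M(s, V) = -2 + s*V = -2 + V*s)
L(a) = 2*(-2 + 9*a)/a (L(a) = 2*((-2 + 9*a)/a) = 2*(-2 + 9*a)/a)
B(O) = 4 + O² (B(O) = O² + 4 = 4 + O²)
B(-160)/L(167) + 23176/(-14661 + 17900) = (4 + (-160)²)/(18 - 4/167) + 23176/(-14661 + 17900) = (4 + 25600)/(18 - 4*1/167) + 23176/3239 = 25604/(18 - 4/167) + 23176*(1/3239) = 25604/(3002/167) + 23176/3239 = 25604*(167/3002) + 23176/3239 = 2137934/1501 + 23176/3239 = 88095638/61541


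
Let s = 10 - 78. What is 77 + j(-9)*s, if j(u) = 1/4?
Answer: 60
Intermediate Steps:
j(u) = ¼
s = -68
77 + j(-9)*s = 77 + (¼)*(-68) = 77 - 17 = 60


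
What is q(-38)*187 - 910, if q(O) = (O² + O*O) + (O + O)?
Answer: 524934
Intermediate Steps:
q(O) = 2*O + 2*O² (q(O) = (O² + O²) + 2*O = 2*O² + 2*O = 2*O + 2*O²)
q(-38)*187 - 910 = (2*(-38)*(1 - 38))*187 - 910 = (2*(-38)*(-37))*187 - 910 = 2812*187 - 910 = 525844 - 910 = 524934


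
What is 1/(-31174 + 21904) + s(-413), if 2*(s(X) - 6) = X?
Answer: -929318/4635 ≈ -200.50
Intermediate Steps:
s(X) = 6 + X/2
1/(-31174 + 21904) + s(-413) = 1/(-31174 + 21904) + (6 + (½)*(-413)) = 1/(-9270) + (6 - 413/2) = -1/9270 - 401/2 = -929318/4635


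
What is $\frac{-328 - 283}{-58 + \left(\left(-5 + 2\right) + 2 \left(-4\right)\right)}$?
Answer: $\frac{611}{69} \approx 8.8551$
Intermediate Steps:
$\frac{-328 - 283}{-58 + \left(\left(-5 + 2\right) + 2 \left(-4\right)\right)} = - \frac{611}{-58 - 11} = - \frac{611}{-69} = \left(-611\right) \left(- \frac{1}{69}\right) = \frac{611}{69}$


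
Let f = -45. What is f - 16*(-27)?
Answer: 387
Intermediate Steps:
f - 16*(-27) = -45 - 16*(-27) = -45 + 432 = 387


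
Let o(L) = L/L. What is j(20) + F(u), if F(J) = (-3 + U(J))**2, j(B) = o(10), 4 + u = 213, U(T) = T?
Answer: 42437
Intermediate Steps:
o(L) = 1
u = 209 (u = -4 + 213 = 209)
j(B) = 1
F(J) = (-3 + J)**2
j(20) + F(u) = 1 + (-3 + 209)**2 = 1 + 206**2 = 1 + 42436 = 42437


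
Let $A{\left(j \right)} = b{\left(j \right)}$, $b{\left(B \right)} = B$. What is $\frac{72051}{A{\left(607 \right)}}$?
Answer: $\frac{72051}{607} \approx 118.7$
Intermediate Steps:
$A{\left(j \right)} = j$
$\frac{72051}{A{\left(607 \right)}} = \frac{72051}{607}$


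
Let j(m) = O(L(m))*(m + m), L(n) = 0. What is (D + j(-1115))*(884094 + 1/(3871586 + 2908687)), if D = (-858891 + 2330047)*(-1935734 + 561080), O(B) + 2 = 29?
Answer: -4040885172058730006197714/2260091 ≈ -1.7879e+18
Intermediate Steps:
O(B) = 27 (O(B) = -2 + 29 = 27)
D = -2022330480024 (D = 1471156*(-1374654) = -2022330480024)
j(m) = 54*m (j(m) = 27*(m + m) = 27*(2*m) = 54*m)
(D + j(-1115))*(884094 + 1/(3871586 + 2908687)) = (-2022330480024 + 54*(-1115))*(884094 + 1/(3871586 + 2908687)) = (-2022330480024 - 60210)*(884094 + 1/6780273) = -2022330540234*(884094 + 1/6780273) = -2022330540234*5994398677663/6780273 = -4040885172058730006197714/2260091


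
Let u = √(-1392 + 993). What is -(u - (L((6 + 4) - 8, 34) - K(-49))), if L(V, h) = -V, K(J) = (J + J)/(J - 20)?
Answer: -236/69 - I*√399 ≈ -3.4203 - 19.975*I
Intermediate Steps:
K(J) = 2*J/(-20 + J) (K(J) = (2*J)/(-20 + J) = 2*J/(-20 + J))
u = I*√399 (u = √(-399) = I*√399 ≈ 19.975*I)
-(u - (L((6 + 4) - 8, 34) - K(-49))) = -(I*√399 - (-((6 + 4) - 8) - 2*(-49)/(-20 - 49))) = -(I*√399 - (-(10 - 8) - 2*(-49)/(-69))) = -(I*√399 - (-1*2 - 2*(-49)*(-1)/69)) = -(I*√399 - (-2 - 1*98/69)) = -(I*√399 - (-2 - 98/69)) = -(I*√399 - 1*(-236/69)) = -(I*√399 + 236/69) = -(236/69 + I*√399) = -236/69 - I*√399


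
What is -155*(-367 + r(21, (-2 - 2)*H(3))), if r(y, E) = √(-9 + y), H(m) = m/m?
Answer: 56885 - 310*√3 ≈ 56348.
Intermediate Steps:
H(m) = 1
-155*(-367 + r(21, (-2 - 2)*H(3))) = -155*(-367 + √(-9 + 21)) = -155*(-367 + √12) = -155*(-367 + 2*√3) = 56885 - 310*√3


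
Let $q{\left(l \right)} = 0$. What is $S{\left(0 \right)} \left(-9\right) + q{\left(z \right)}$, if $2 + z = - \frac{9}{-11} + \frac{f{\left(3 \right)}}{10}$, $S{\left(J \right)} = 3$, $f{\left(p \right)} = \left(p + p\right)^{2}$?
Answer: $-27$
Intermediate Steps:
$f{\left(p \right)} = 4 p^{2}$ ($f{\left(p \right)} = \left(2 p\right)^{2} = 4 p^{2}$)
$z = \frac{133}{55}$ ($z = -2 - \left(- \frac{9}{11} - \frac{4 \cdot 3^{2}}{10}\right) = -2 - \left(- \frac{9}{11} - 4 \cdot 9 \cdot \frac{1}{10}\right) = -2 + \left(\frac{9}{11} + 36 \cdot \frac{1}{10}\right) = -2 + \left(\frac{9}{11} + \frac{18}{5}\right) = -2 + \frac{243}{55} = \frac{133}{55} \approx 2.4182$)
$S{\left(0 \right)} \left(-9\right) + q{\left(z \right)} = 3 \left(-9\right) + 0 = -27 + 0 = -27$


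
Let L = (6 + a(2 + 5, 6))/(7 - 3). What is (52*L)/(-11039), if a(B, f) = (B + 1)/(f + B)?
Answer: -86/11039 ≈ -0.0077906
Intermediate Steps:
a(B, f) = (1 + B)/(B + f)
L = 43/26 (L = (6 + (1 + (2 + 5))/((2 + 5) + 6))/(7 - 3) = (6 + (1 + 7)/(7 + 6))/4 = (6 + 8/13)*(¼) = (86/13)*(¼) = 43/26 ≈ 1.6538)
(52*L)/(-11039) = (52*(43/26))/(-11039) = -1/11039*86 = -86/11039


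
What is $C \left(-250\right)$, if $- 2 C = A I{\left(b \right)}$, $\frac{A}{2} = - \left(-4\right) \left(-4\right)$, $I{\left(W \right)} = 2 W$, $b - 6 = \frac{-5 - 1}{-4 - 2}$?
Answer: $-56000$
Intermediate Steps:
$b = 7$ ($b = 6 + \frac{-5 - 1}{-4 - 2} = 6 - \frac{6}{-6} = 6 - -1 = 6 + 1 = 7$)
$A = -32$ ($A = 2 \left(- \left(-4\right) \left(-4\right)\right) = 2 \left(\left(-1\right) 16\right) = 2 \left(-16\right) = -32$)
$C = 224$ ($C = - \frac{\left(-32\right) 2 \cdot 7}{2} = - \frac{\left(-32\right) 14}{2} = \left(- \frac{1}{2}\right) \left(-448\right) = 224$)
$C \left(-250\right) = 224 \left(-250\right) = -56000$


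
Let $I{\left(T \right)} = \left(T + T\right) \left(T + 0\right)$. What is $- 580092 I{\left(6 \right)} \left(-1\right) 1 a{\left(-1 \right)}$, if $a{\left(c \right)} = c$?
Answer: $-41766624$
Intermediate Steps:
$I{\left(T \right)} = 2 T^{2}$ ($I{\left(T \right)} = 2 T T = 2 T^{2}$)
$- 580092 I{\left(6 \right)} \left(-1\right) 1 a{\left(-1 \right)} = - 580092 \cdot 2 \cdot 6^{2} \left(-1\right) 1 \left(-1\right) = - 580092 \cdot 2 \cdot 36 \left(-1\right) 1 \left(-1\right) = - 580092 \cdot 72 \left(-1\right) 1 \left(-1\right) = - 580092 \left(-72\right) 1 \left(-1\right) = - 580092 \left(\left(-72\right) \left(-1\right)\right) = \left(-580092\right) 72 = -41766624$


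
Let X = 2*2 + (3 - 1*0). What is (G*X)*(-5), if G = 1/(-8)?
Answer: 35/8 ≈ 4.3750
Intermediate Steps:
G = -⅛ ≈ -0.12500
X = 7 (X = 4 + (3 + 0) = 4 + 3 = 7)
(G*X)*(-5) = -⅛*7*(-5) = -7/8*(-5) = 35/8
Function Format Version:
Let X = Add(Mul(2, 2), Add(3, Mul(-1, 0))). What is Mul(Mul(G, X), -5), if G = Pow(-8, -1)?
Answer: Rational(35, 8) ≈ 4.3750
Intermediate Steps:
G = Rational(-1, 8) ≈ -0.12500
X = 7 (X = Add(4, Add(3, 0)) = Add(4, 3) = 7)
Mul(Mul(G, X), -5) = Mul(Mul(Rational(-1, 8), 7), -5) = Mul(Rational(-7, 8), -5) = Rational(35, 8)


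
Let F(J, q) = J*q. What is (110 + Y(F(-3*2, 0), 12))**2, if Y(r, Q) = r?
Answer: 12100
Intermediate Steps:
(110 + Y(F(-3*2, 0), 12))**2 = (110 - 3*2*0)**2 = (110 - 6*0)**2 = (110 + 0)**2 = 110**2 = 12100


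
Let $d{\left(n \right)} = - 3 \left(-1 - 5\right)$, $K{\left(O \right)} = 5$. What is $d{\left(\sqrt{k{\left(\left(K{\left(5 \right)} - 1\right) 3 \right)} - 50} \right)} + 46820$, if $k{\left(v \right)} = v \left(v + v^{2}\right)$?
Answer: $46838$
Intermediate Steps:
$d{\left(n \right)} = 18$ ($d{\left(n \right)} = \left(-3\right) \left(-6\right) = 18$)
$d{\left(\sqrt{k{\left(\left(K{\left(5 \right)} - 1\right) 3 \right)} - 50} \right)} + 46820 = 18 + 46820 = 46838$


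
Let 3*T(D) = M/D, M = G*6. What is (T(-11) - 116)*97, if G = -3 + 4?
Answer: -123966/11 ≈ -11270.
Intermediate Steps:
G = 1
M = 6 (M = 1*6 = 6)
T(D) = 2/D (T(D) = (6/D)/3 = 2/D)
(T(-11) - 116)*97 = (2/(-11) - 116)*97 = (2*(-1/11) - 116)*97 = (-2/11 - 116)*97 = -1278/11*97 = -123966/11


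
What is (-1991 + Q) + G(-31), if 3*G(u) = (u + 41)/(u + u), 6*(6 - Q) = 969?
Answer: -399259/186 ≈ -2146.6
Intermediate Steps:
Q = -311/2 (Q = 6 - 1/6*969 = 6 - 323/2 = -311/2 ≈ -155.50)
G(u) = (41 + u)/(6*u) (G(u) = ((u + 41)/(u + u))/3 = ((41 + u)/((2*u)))/3 = ((41 + u)*(1/(2*u)))/3 = ((41 + u)/(2*u))/3 = (41 + u)/(6*u))
(-1991 + Q) + G(-31) = (-1991 - 311/2) + (1/6)*(41 - 31)/(-31) = -4293/2 + (1/6)*(-1/31)*10 = -4293/2 - 5/93 = -399259/186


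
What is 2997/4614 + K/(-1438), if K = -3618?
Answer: 3500523/1105822 ≈ 3.1655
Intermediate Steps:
2997/4614 + K/(-1438) = 2997/4614 - 3618/(-1438) = 2997*(1/4614) - 3618*(-1/1438) = 999/1538 + 1809/719 = 3500523/1105822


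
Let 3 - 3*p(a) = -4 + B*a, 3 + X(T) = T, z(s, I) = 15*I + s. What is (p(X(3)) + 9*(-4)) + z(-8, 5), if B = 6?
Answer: 100/3 ≈ 33.333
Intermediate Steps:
z(s, I) = s + 15*I
X(T) = -3 + T
p(a) = 7/3 - 2*a (p(a) = 1 - (-4 + 6*a)/3 = 1 + (4/3 - 2*a) = 7/3 - 2*a)
(p(X(3)) + 9*(-4)) + z(-8, 5) = ((7/3 - 2*(-3 + 3)) + 9*(-4)) + (-8 + 15*5) = ((7/3 - 2*0) - 36) + (-8 + 75) = ((7/3 + 0) - 36) + 67 = (7/3 - 36) + 67 = -101/3 + 67 = 100/3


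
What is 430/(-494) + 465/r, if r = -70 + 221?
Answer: 82390/37297 ≈ 2.2090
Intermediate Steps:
r = 151
430/(-494) + 465/r = 430/(-494) + 465/151 = 430*(-1/494) + 465*(1/151) = -215/247 + 465/151 = 82390/37297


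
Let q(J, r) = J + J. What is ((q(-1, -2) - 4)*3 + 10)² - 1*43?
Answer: 21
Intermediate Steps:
q(J, r) = 2*J
((q(-1, -2) - 4)*3 + 10)² - 1*43 = ((2*(-1) - 4)*3 + 10)² - 1*43 = ((-2 - 4)*3 + 10)² - 43 = (-6*3 + 10)² - 43 = (-18 + 10)² - 43 = (-8)² - 43 = 64 - 43 = 21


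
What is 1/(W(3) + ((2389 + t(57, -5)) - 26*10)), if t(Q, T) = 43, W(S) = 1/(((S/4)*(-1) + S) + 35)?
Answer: 149/323632 ≈ 0.00046040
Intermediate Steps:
W(S) = 1/(35 + 3*S/4) (W(S) = 1/(((S*(¼))*(-1) + S) + 35) = 1/(((S/4)*(-1) + S) + 35) = 1/((-S/4 + S) + 35) = 1/(3*S/4 + 35) = 1/(35 + 3*S/4))
1/(W(3) + ((2389 + t(57, -5)) - 26*10)) = 1/(4/(140 + 3*3) + ((2389 + 43) - 26*10)) = 1/(4/(140 + 9) + (2432 - 260)) = 1/(4/149 + 2172) = 1/(323632/149) = 149/323632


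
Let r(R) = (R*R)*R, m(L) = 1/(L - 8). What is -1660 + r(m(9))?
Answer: -1659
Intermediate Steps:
m(L) = 1/(-8 + L)
r(R) = R³ (r(R) = R²*R = R³)
-1660 + r(m(9)) = -1660 + (1/(-8 + 9))³ = -1660 + (1/1)³ = -1660 + 1³ = -1660 + 1 = -1659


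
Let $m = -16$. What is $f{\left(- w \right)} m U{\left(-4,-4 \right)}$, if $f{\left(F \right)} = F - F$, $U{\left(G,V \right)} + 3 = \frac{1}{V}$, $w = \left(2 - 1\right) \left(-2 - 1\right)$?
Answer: $0$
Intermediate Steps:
$w = -3$ ($w = 1 \left(-3\right) = -3$)
$U{\left(G,V \right)} = -3 + \frac{1}{V}$
$f{\left(F \right)} = 0$
$f{\left(- w \right)} m U{\left(-4,-4 \right)} = 0 \left(-16\right) \left(-3 + \frac{1}{-4}\right) = 0 \left(-3 - \frac{1}{4}\right) = 0 \left(- \frac{13}{4}\right) = 0$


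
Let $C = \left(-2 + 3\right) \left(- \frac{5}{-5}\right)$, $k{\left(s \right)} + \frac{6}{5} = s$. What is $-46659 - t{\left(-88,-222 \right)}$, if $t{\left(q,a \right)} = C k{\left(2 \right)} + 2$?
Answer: $- \frac{233309}{5} \approx -46662.0$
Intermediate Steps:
$k{\left(s \right)} = - \frac{6}{5} + s$
$C = 1$ ($C = 1 \left(\left(-5\right) \left(- \frac{1}{5}\right)\right) = 1 \cdot 1 = 1$)
$t{\left(q,a \right)} = \frac{14}{5}$ ($t{\left(q,a \right)} = 1 \left(- \frac{6}{5} + 2\right) + 2 = 1 \cdot \frac{4}{5} + 2 = \frac{4}{5} + 2 = \frac{14}{5}$)
$-46659 - t{\left(-88,-222 \right)} = -46659 - \frac{14}{5} = - \frac{233309}{5}$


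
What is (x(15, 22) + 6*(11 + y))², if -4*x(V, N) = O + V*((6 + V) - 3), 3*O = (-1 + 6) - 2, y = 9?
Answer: 43681/16 ≈ 2730.1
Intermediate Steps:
O = 1 (O = ((-1 + 6) - 2)/3 = (5 - 2)/3 = (⅓)*3 = 1)
x(V, N) = -¼ - V*(3 + V)/4 (x(V, N) = -(1 + V*((6 + V) - 3))/4 = -(1 + V*(3 + V))/4 = -¼ - V*(3 + V)/4)
(x(15, 22) + 6*(11 + y))² = ((-¼ - ¾*15 - ¼*15²) + 6*(11 + 9))² = ((-¼ - 45/4 - ¼*225) + 6*20)² = ((-¼ - 45/4 - 225/4) + 120)² = (-271/4 + 120)² = (209/4)² = 43681/16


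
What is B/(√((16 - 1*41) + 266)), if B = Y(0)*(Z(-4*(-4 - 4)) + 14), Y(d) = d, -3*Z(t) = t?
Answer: 0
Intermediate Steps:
Z(t) = -t/3
B = 0 (B = 0*(-(-4)*(-4 - 4)/3 + 14) = 0*(-(-4)*(-8)/3 + 14) = 0*(-⅓*32 + 14) = 0*(-32/3 + 14) = 0*(10/3) = 0)
B/(√((16 - 1*41) + 266)) = 0/(√((16 - 1*41) + 266)) = 0/(√((16 - 41) + 266)) = 0/(√(-25 + 266)) = 0/(√241) = 0*(√241/241) = 0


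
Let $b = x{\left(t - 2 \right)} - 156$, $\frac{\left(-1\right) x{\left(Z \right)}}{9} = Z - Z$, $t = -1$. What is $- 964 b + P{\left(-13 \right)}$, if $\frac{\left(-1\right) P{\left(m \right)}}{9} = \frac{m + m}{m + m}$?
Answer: $150375$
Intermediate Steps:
$P{\left(m \right)} = -9$ ($P{\left(m \right)} = - 9 \frac{m + m}{m + m} = - 9 \frac{2 m}{2 m} = - 9 \cdot 2 m \frac{1}{2 m} = \left(-9\right) 1 = -9$)
$x{\left(Z \right)} = 0$ ($x{\left(Z \right)} = - 9 \left(Z - Z\right) = \left(-9\right) 0 = 0$)
$b = -156$ ($b = 0 - 156 = -156$)
$- 964 b + P{\left(-13 \right)} = \left(-964\right) \left(-156\right) - 9 = 150384 - 9 = 150375$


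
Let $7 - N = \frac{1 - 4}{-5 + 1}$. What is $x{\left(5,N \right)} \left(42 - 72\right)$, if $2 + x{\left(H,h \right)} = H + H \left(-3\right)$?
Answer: $360$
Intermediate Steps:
$N = \frac{25}{4}$ ($N = 7 - \frac{1 - 4}{-5 + 1} = 7 - - \frac{3}{-4} = 7 - \left(-3\right) \left(- \frac{1}{4}\right) = 7 - \frac{3}{4} = \frac{25}{4} \approx 6.25$)
$x{\left(H,h \right)} = -2 - 2 H$ ($x{\left(H,h \right)} = -2 + \left(H + H \left(-3\right)\right) = -2 + \left(H - 3 H\right) = -2 - 2 H$)
$x{\left(5,N \right)} \left(42 - 72\right) = \left(-2 - 10\right) \left(42 - 72\right) = \left(-2 - 10\right) \left(-30\right) = \left(-12\right) \left(-30\right) = 360$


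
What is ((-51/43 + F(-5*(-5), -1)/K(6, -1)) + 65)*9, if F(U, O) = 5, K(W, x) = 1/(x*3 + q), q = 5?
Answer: 28566/43 ≈ 664.33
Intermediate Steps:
K(W, x) = 1/(5 + 3*x) (K(W, x) = 1/(x*3 + 5) = 1/(3*x + 5) = 1/(5 + 3*x))
((-51/43 + F(-5*(-5), -1)/K(6, -1)) + 65)*9 = ((-51/43 + 5/(1/(5 + 3*(-1)))) + 65)*9 = ((-51*1/43 + 5/(1/(5 - 3))) + 65)*9 = ((-51/43 + 5/(1/2)) + 65)*9 = ((-51/43 + 5/(½)) + 65)*9 = ((-51/43 + 5*2) + 65)*9 = ((-51/43 + 10) + 65)*9 = (379/43 + 65)*9 = (3174/43)*9 = 28566/43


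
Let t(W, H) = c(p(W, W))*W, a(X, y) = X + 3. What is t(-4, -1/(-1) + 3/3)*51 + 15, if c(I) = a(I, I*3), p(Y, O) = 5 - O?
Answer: -2433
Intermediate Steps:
a(X, y) = 3 + X
c(I) = 3 + I
t(W, H) = W*(8 - W) (t(W, H) = (3 + (5 - W))*W = (8 - W)*W = W*(8 - W))
t(-4, -1/(-1) + 3/3)*51 + 15 = -4*(8 - 1*(-4))*51 + 15 = -4*(8 + 4)*51 + 15 = -4*12*51 + 15 = -48*51 + 15 = -2448 + 15 = -2433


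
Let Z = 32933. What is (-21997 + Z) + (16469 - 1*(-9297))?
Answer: 36702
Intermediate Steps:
(-21997 + Z) + (16469 - 1*(-9297)) = (-21997 + 32933) + (16469 - 1*(-9297)) = 10936 + (16469 + 9297) = 10936 + 25766 = 36702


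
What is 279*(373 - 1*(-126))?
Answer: 139221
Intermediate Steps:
279*(373 - 1*(-126)) = 279*(373 + 126) = 279*499 = 139221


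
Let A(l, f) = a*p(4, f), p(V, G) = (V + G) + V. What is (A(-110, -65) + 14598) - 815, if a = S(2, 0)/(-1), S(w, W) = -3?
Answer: 13612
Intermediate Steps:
a = 3 (a = -3/(-1) = -3*(-1) = 3)
p(V, G) = G + 2*V (p(V, G) = (G + V) + V = G + 2*V)
A(l, f) = 24 + 3*f (A(l, f) = 3*(f + 2*4) = 3*(f + 8) = 3*(8 + f) = 24 + 3*f)
(A(-110, -65) + 14598) - 815 = ((24 + 3*(-65)) + 14598) - 815 = ((24 - 195) + 14598) - 815 = (-171 + 14598) - 815 = 14427 - 815 = 13612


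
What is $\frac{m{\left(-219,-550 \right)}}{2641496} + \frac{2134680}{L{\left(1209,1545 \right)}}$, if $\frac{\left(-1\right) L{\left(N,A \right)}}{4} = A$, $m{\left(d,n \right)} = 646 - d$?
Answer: $- \frac{93979055593}{272074088} \approx -345.42$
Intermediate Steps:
$L{\left(N,A \right)} = - 4 A$
$\frac{m{\left(-219,-550 \right)}}{2641496} + \frac{2134680}{L{\left(1209,1545 \right)}} = \frac{646 - -219}{2641496} + \frac{2134680}{\left(-4\right) 1545} = \left(646 + 219\right) \frac{1}{2641496} + \frac{2134680}{-6180} = 865 \cdot \frac{1}{2641496} + 2134680 \left(- \frac{1}{6180}\right) = \frac{865}{2641496} - \frac{35578}{103} = - \frac{93979055593}{272074088}$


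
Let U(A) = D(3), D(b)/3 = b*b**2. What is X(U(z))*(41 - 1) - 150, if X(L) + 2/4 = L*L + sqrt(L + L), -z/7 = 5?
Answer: 262270 + 360*sqrt(2) ≈ 2.6278e+5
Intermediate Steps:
z = -35 (z = -7*5 = -35)
D(b) = 3*b**3 (D(b) = 3*(b*b**2) = 3*b**3)
U(A) = 81 (U(A) = 3*3**3 = 3*27 = 81)
X(L) = -1/2 + L**2 + sqrt(2)*sqrt(L) (X(L) = -1/2 + (L*L + sqrt(L + L)) = -1/2 + (L**2 + sqrt(2*L)) = -1/2 + (L**2 + sqrt(2)*sqrt(L)) = -1/2 + L**2 + sqrt(2)*sqrt(L))
X(U(z))*(41 - 1) - 150 = (-1/2 + 81**2 + sqrt(2)*sqrt(81))*(41 - 1) - 150 = (-1/2 + 6561 + sqrt(2)*9)*40 - 150 = (-1/2 + 6561 + 9*sqrt(2))*40 - 150 = (13121/2 + 9*sqrt(2))*40 - 150 = (262420 + 360*sqrt(2)) - 150 = 262270 + 360*sqrt(2)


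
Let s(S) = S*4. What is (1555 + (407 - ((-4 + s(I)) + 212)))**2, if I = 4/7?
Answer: 150356644/49 ≈ 3.0685e+6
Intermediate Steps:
I = 4/7 (I = 4*(1/7) = 4/7 ≈ 0.57143)
s(S) = 4*S
(1555 + (407 - ((-4 + s(I)) + 212)))**2 = (1555 + (407 - ((-4 + 4*(4/7)) + 212)))**2 = (1555 + (407 - ((-4 + 16/7) + 212)))**2 = (1555 + (407 - (-12/7 + 212)))**2 = (1555 + (407 - 1*1472/7))**2 = (1555 + (407 - 1472/7))**2 = (1555 + 1377/7)**2 = (12262/7)**2 = 150356644/49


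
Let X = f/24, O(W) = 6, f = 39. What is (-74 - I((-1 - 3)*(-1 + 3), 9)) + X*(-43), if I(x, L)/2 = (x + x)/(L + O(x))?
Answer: -17009/120 ≈ -141.74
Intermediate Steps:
X = 13/8 (X = 39/24 = 39*(1/24) = 13/8 ≈ 1.6250)
I(x, L) = 4*x/(6 + L) (I(x, L) = 2*((x + x)/(L + 6)) = 2*((2*x)/(6 + L)) = 2*(2*x/(6 + L)) = 4*x/(6 + L))
(-74 - I((-1 - 3)*(-1 + 3), 9)) + X*(-43) = (-74 - 4*(-1 - 3)*(-1 + 3)/(6 + 9)) + (13/8)*(-43) = (-74 - 4*(-4*2)/15) - 559/8 = (-74 - 4*(-8)/15) - 559/8 = (-74 - 1*(-32/15)) - 559/8 = (-74 + 32/15) - 559/8 = -1078/15 - 559/8 = -17009/120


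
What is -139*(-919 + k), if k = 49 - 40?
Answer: 126490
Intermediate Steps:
k = 9
-139*(-919 + k) = -139*(-919 + 9) = -139*(-910) = 126490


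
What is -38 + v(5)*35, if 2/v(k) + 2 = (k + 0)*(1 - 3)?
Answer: -263/6 ≈ -43.833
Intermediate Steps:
v(k) = 2/(-2 - 2*k) (v(k) = 2/(-2 + (k + 0)*(1 - 3)) = 2/(-2 + k*(-2)) = 2/(-2 - 2*k))
-38 + v(5)*35 = -38 - 1/(1 + 5)*35 = -38 - 1/6*35 = -38 - 1*⅙*35 = -38 - ⅙*35 = -38 - 35/6 = -263/6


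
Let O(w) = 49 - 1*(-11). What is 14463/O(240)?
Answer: 4821/20 ≈ 241.05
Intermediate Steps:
O(w) = 60 (O(w) = 49 + 11 = 60)
14463/O(240) = 14463/60 = 14463*(1/60) = 4821/20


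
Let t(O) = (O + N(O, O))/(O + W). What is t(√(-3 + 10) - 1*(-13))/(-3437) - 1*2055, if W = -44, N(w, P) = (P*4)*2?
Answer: -374340650/182161 + 22*√7/182161 ≈ -2055.0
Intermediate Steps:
N(w, P) = 8*P (N(w, P) = (4*P)*2 = 8*P)
t(O) = 9*O/(-44 + O) (t(O) = (O + 8*O)/(O - 44) = (9*O)/(-44 + O) = 9*O/(-44 + O))
t(√(-3 + 10) - 1*(-13))/(-3437) - 1*2055 = (9*(√(-3 + 10) - 1*(-13))/(-44 + (√(-3 + 10) - 1*(-13))))/(-3437) - 1*2055 = (9*(√7 + 13)/(-44 + (√7 + 13)))*(-1/3437) - 2055 = (9*(13 + √7)/(-44 + (13 + √7)))*(-1/3437) - 2055 = (9*(13 + √7)/(-31 + √7))*(-1/3437) - 2055 = -9*(13 + √7)/(3437*(-31 + √7)) - 2055 = -2055 - 9*(13 + √7)/(3437*(-31 + √7))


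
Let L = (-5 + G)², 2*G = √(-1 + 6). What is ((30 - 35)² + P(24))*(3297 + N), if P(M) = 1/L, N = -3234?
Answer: 2848167/1805 + 1008*√5/1805 ≈ 1579.2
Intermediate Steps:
G = √5/2 (G = √(-1 + 6)/2 = √5/2 ≈ 1.1180)
L = (-5 + √5/2)² ≈ 15.070
P(M) = 4/(10 - √5)² (P(M) = 1/((10 - √5)²/4) = 4/(10 - √5)²)
((30 - 35)² + P(24))*(3297 + N) = ((30 - 35)² + 4/(10 - √5)²)*(3297 - 3234) = ((-5)² + 4/(10 - √5)²)*63 = (25 + 4/(10 - √5)²)*63 = 1575 + 252/(10 - √5)²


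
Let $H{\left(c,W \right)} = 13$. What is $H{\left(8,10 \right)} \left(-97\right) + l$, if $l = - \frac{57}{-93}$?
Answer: $- \frac{39072}{31} \approx -1260.4$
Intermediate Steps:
$l = \frac{19}{31}$ ($l = \left(-57\right) \left(- \frac{1}{93}\right) = \frac{19}{31} \approx 0.6129$)
$H{\left(8,10 \right)} \left(-97\right) + l = 13 \left(-97\right) + \frac{19}{31} = -1261 + \frac{19}{31} = - \frac{39072}{31}$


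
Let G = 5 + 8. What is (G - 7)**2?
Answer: 36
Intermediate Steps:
G = 13
(G - 7)**2 = (13 - 7)**2 = 6**2 = 36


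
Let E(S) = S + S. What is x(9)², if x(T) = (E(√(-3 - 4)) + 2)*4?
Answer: -384 + 128*I*√7 ≈ -384.0 + 338.66*I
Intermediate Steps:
E(S) = 2*S
x(T) = 8 + 8*I*√7 (x(T) = (2*√(-3 - 4) + 2)*4 = (2*√(-7) + 2)*4 = (2*(I*√7) + 2)*4 = (2*I*√7 + 2)*4 = (2 + 2*I*√7)*4 = 8 + 8*I*√7)
x(9)² = (8 + 8*I*√7)²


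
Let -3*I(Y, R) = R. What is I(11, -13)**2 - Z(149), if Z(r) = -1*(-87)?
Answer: -614/9 ≈ -68.222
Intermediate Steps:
I(Y, R) = -R/3
Z(r) = 87
I(11, -13)**2 - Z(149) = (-1/3*(-13))**2 - 1*87 = (13/3)**2 - 87 = 169/9 - 87 = -614/9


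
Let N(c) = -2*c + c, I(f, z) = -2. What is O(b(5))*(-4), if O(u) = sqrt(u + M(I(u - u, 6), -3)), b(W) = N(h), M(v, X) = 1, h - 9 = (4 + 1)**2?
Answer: -4*I*sqrt(33) ≈ -22.978*I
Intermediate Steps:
h = 34 (h = 9 + (4 + 1)**2 = 9 + 5**2 = 9 + 25 = 34)
N(c) = -c
b(W) = -34 (b(W) = -1*34 = -34)
O(u) = sqrt(1 + u) (O(u) = sqrt(u + 1) = sqrt(1 + u))
O(b(5))*(-4) = sqrt(1 - 34)*(-4) = sqrt(-33)*(-4) = (I*sqrt(33))*(-4) = -4*I*sqrt(33)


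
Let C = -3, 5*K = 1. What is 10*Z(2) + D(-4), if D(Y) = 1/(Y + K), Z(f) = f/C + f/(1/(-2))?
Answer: -2675/57 ≈ -46.930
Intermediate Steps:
K = ⅕ (K = (⅕)*1 = ⅕ ≈ 0.20000)
Z(f) = -7*f/3 (Z(f) = f/(-3) + f/(1/(-2)) = f*(-⅓) + f/(-½) = -f/3 + f*(-2) = -f/3 - 2*f = -7*f/3)
D(Y) = 1/(⅕ + Y) (D(Y) = 1/(Y + ⅕) = 1/(⅕ + Y))
10*Z(2) + D(-4) = 10*(-7/3*2) + 5/(1 + 5*(-4)) = 10*(-14/3) + 5/(1 - 20) = -140/3 + 5/(-19) = -140/3 + 5*(-1/19) = -140/3 - 5/19 = -2675/57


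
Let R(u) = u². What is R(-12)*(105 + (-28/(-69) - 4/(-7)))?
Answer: 2456976/161 ≈ 15261.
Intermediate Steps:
R(-12)*(105 + (-28/(-69) - 4/(-7))) = (-12)²*(105 + (-28/(-69) - 4/(-7))) = 144*(105 + (-28*(-1/69) - 4*(-⅐))) = 144*(105 + (28/69 + 4/7)) = 144*(105 + 472/483) = 144*(51187/483) = 2456976/161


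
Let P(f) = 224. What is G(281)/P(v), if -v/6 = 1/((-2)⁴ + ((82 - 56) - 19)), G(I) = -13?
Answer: -13/224 ≈ -0.058036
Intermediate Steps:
v = -6/23 (v = -6/((-2)⁴ + ((82 - 56) - 19)) = -6/(16 + (26 - 19)) = -6/(16 + 7) = -6/23 ≈ -0.26087)
G(281)/P(v) = -13/224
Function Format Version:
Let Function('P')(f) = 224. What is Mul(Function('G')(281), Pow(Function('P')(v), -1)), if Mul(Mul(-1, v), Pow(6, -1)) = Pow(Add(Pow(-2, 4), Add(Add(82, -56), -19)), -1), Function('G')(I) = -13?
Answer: Rational(-13, 224) ≈ -0.058036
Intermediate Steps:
v = Rational(-6, 23) (v = Mul(-6, Pow(Add(Pow(-2, 4), Add(Add(82, -56), -19)), -1)) = Mul(-6, Pow(Add(16, Add(26, -19)), -1)) = Mul(-6, Pow(Add(16, 7), -1)) = Mul(-6, Pow(23, -1)) = Mul(-6, Rational(1, 23)) = Rational(-6, 23) ≈ -0.26087)
Mul(Function('G')(281), Pow(Function('P')(v), -1)) = Mul(-13, Pow(224, -1)) = Mul(-13, Rational(1, 224)) = Rational(-13, 224)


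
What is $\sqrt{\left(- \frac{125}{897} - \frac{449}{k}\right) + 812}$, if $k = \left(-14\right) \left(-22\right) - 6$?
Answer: $\frac{5 \sqrt{2378724819198}}{270894} \approx 28.467$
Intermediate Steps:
$k = 302$ ($k = 308 - 6 = 302$)
$\sqrt{\left(- \frac{125}{897} - \frac{449}{k}\right) + 812} = \sqrt{\left(- \frac{125}{897} - \frac{449}{302}\right) + 812} = \sqrt{- \frac{440503}{270894} + 812} = \sqrt{\frac{219525425}{270894}} = \frac{5 \sqrt{2378724819198}}{270894}$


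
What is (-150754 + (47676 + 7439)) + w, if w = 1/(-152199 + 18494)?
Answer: -12787412496/133705 ≈ -95639.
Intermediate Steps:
w = -1/133705 (w = 1/(-133705) = -1/133705 ≈ -7.4792e-6)
(-150754 + (47676 + 7439)) + w = (-150754 + (47676 + 7439)) - 1/133705 = (-150754 + 55115) - 1/133705 = -95639 - 1/133705 = -12787412496/133705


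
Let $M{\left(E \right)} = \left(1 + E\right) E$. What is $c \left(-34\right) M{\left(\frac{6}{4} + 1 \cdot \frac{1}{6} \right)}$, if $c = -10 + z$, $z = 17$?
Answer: $- \frac{9520}{9} \approx -1057.8$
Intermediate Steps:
$c = 7$ ($c = -10 + 17 = 7$)
$M{\left(E \right)} = E \left(1 + E\right)$
$c \left(-34\right) M{\left(\frac{6}{4} + 1 \cdot \frac{1}{6} \right)} = 7 \left(-34\right) \left(\frac{6}{4} + 1 \cdot \frac{1}{6}\right) \left(1 + \left(\frac{6}{4} + 1 \cdot \frac{1}{6}\right)\right) = - 238 \left(6 \cdot \frac{1}{4} + 1 \cdot \frac{1}{6}\right) \left(1 + \left(6 \cdot \frac{1}{4} + 1 \cdot \frac{1}{6}\right)\right) = - 238 \left(\frac{3}{2} + \frac{1}{6}\right) \left(1 + \left(\frac{3}{2} + \frac{1}{6}\right)\right) = - 238 \frac{5 \left(1 + \frac{5}{3}\right)}{3} = - 238 \cdot \frac{5}{3} \cdot \frac{8}{3} = \left(-238\right) \frac{40}{9} = - \frac{9520}{9}$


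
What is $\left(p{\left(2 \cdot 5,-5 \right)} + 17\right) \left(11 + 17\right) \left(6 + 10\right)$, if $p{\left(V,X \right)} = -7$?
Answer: $4480$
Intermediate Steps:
$\left(p{\left(2 \cdot 5,-5 \right)} + 17\right) \left(11 + 17\right) \left(6 + 10\right) = \left(-7 + 17\right) \left(11 + 17\right) \left(6 + 10\right) = 10 \cdot 28 \cdot 16 = 10 \cdot 448 = 4480$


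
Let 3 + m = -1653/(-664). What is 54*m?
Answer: -9153/332 ≈ -27.569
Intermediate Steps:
m = -339/664 (m = -3 - 1653/(-664) = -3 - 1653*(-1/664) = -3 + 1653/664 = -339/664 ≈ -0.51054)
54*m = 54*(-339/664) = -9153/332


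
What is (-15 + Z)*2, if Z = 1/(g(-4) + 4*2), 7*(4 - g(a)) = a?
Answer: -1313/44 ≈ -29.841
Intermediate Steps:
g(a) = 4 - a/7
Z = 7/88 (Z = 1/((4 - ⅐*(-4)) + 4*2) = 1/((4 + 4/7) + 8) = 1/(32/7 + 8) = 1/(88/7) = 7/88 ≈ 0.079545)
(-15 + Z)*2 = (-15 + 7/88)*2 = -1313/88*2 = -1313/44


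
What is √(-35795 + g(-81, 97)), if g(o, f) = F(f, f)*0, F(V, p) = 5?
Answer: I*√35795 ≈ 189.2*I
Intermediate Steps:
g(o, f) = 0 (g(o, f) = 5*0 = 0)
√(-35795 + g(-81, 97)) = √(-35795 + 0) = √(-35795) = I*√35795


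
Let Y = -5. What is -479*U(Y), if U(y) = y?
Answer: 2395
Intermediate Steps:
-479*U(Y) = -479*(-5) = 2395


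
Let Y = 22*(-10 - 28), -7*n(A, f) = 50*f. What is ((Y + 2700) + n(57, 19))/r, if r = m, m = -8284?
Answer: -6049/28994 ≈ -0.20863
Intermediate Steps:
n(A, f) = -50*f/7
Y = -836 (Y = 22*(-38) = -836)
r = -8284
((Y + 2700) + n(57, 19))/r = ((-836 + 2700) - 50/7*19)/(-8284) = (1864 - 950/7)*(-1/8284) = (12098/7)*(-1/8284) = -6049/28994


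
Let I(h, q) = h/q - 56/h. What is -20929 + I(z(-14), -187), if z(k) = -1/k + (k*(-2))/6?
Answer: -32729409043/1562946 ≈ -20941.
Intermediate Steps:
z(k) = -1/k - k/3 (z(k) = -1/k - 2*k*(⅙) = -1/k - k/3)
I(h, q) = -56/h + h/q
-20929 + I(z(-14), -187) = -20929 + (-56/(-1/(-14) - ⅓*(-14)) + (-1/(-14) - ⅓*(-14))/(-187)) = -20929 + (-56/(-1*(-1/14) + 14/3) + (-1*(-1/14) + 14/3)*(-1/187)) = -20929 + (-56/(1/14 + 14/3) + (1/14 + 14/3)*(-1/187)) = -20929 + (-56/199/42 + (199/42)*(-1/187)) = -20929 + (-56*42/199 - 199/7854) = -20929 + (-2352/199 - 199/7854) = -20929 - 18512209/1562946 = -32729409043/1562946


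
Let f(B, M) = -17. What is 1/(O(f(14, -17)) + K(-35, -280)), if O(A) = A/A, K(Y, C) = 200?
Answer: 1/201 ≈ 0.0049751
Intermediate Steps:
O(A) = 1
1/(O(f(14, -17)) + K(-35, -280)) = 1/(1 + 200) = 1/201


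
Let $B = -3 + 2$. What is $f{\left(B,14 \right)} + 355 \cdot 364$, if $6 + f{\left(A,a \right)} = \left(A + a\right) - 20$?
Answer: $129207$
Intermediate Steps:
$B = -1$
$f{\left(A,a \right)} = -26 + A + a$ ($f{\left(A,a \right)} = -6 - \left(20 - A - a\right) = -6 + \left(-20 + A + a\right) = -26 + A + a$)
$f{\left(B,14 \right)} + 355 \cdot 364 = \left(-26 - 1 + 14\right) + 355 \cdot 364 = -13 + 129220 = 129207$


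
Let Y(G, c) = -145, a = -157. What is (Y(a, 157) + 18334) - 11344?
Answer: 6845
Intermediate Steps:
(Y(a, 157) + 18334) - 11344 = (-145 + 18334) - 11344 = 18189 - 11344 = 6845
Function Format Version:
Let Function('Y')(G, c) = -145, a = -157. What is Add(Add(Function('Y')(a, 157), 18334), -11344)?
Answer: 6845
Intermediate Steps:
Add(Add(Function('Y')(a, 157), 18334), -11344) = Add(Add(-145, 18334), -11344) = Add(18189, -11344) = 6845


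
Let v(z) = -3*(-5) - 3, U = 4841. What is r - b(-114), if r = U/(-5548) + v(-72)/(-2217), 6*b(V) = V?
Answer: 74299777/4099972 ≈ 18.122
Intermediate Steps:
b(V) = V/6
v(z) = 12 (v(z) = 15 - 3 = 12)
r = -3599691/4099972 (r = 4841/(-5548) + 12/(-2217) = 4841*(-1/5548) + 12*(-1/2217) = -4841/5548 - 4/739 = -3599691/4099972 ≈ -0.87798)
r - b(-114) = -3599691/4099972 - (-114)/6 = -3599691/4099972 - 1*(-19) = -3599691/4099972 + 19 = 74299777/4099972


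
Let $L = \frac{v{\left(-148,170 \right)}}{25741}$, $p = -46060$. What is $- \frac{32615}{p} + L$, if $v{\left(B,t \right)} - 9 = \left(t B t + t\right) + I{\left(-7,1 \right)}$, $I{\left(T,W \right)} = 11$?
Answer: $- \frac{39231907577}{237126092} \approx -165.45$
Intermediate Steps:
$v{\left(B,t \right)} = 20 + t + B t^{2}$ ($v{\left(B,t \right)} = 9 + \left(\left(t B t + t\right) + 11\right) = 9 + \left(\left(B t t + t\right) + 11\right) = 9 + \left(\left(B t^{2} + t\right) + 11\right) = 9 + \left(\left(t + B t^{2}\right) + 11\right) = 9 + \left(11 + t + B t^{2}\right) = 20 + t + B t^{2}$)
$L = - \frac{4277010}{25741}$ ($L = \frac{20 + 170 - 148 \cdot 170^{2}}{25741} = \left(20 + 170 - 4277200\right) \frac{1}{25741} = \left(-4277010\right) \frac{1}{25741} = - \frac{4277010}{25741} \approx -166.16$)
$- \frac{32615}{p} + L = - \frac{32615}{-46060} - \frac{4277010}{25741} = \left(-32615\right) \left(- \frac{1}{46060}\right) - \frac{4277010}{25741} = \frac{6523}{9212} - \frac{4277010}{25741} = - \frac{39231907577}{237126092}$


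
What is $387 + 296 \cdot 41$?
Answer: $12523$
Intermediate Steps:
$387 + 296 \cdot 41 = 387 + 12136 = 12523$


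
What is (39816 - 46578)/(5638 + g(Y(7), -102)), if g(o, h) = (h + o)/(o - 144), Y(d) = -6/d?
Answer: -571389/476471 ≈ -1.1992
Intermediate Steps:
g(o, h) = (h + o)/(-144 + o)
(39816 - 46578)/(5638 + g(Y(7), -102)) = (39816 - 46578)/(5638 + (-102 - 6/7)/(-144 - 6/7)) = -6762/(5638 + (-102 - 6*1/7)/(-144 - 6*1/7)) = -6762/(5638 + (-102 - 6/7)/(-144 - 6/7)) = -6762/(5638 - 720/7/(-1014/7)) = -6762/(5638 - 7/1014*(-720/7)) = -6762/(5638 + 120/169) = -6762/952942/169 = -6762*169/952942 = -571389/476471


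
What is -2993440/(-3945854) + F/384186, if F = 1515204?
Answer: 54006147758/11484408067 ≈ 4.7026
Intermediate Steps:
-2993440/(-3945854) + F/384186 = -2993440/(-3945854) + 1515204/384186 = -2993440*(-1/3945854) + 1515204*(1/384186) = 1496720/1972927 + 252534/64031 = 54006147758/11484408067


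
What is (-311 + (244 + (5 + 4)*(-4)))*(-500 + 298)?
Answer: 20806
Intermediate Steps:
(-311 + (244 + (5 + 4)*(-4)))*(-500 + 298) = (-311 + (244 + 9*(-4)))*(-202) = (-311 + (244 - 36))*(-202) = (-311 + 208)*(-202) = -103*(-202) = 20806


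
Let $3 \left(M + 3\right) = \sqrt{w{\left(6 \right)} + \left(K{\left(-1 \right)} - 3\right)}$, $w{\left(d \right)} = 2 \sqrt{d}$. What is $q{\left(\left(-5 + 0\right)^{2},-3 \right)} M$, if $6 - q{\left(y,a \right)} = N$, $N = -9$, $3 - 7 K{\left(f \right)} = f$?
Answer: $-45 + \frac{5 \sqrt{-119 + 98 \sqrt{6}}}{7} \approx -37.141$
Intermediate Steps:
$K{\left(f \right)} = \frac{3}{7} - \frac{f}{7}$
$M = -3 + \frac{\sqrt{- \frac{17}{7} + 2 \sqrt{6}}}{3}$ ($M = -3 + \frac{\sqrt{2 \sqrt{6} + \left(\left(\frac{3}{7} - - \frac{1}{7}\right) - 3\right)}}{3} = -3 + \frac{\sqrt{2 \sqrt{6} + \left(\left(\frac{3}{7} + \frac{1}{7}\right) - 3\right)}}{3} = -3 + \frac{\sqrt{2 \sqrt{6} + \left(\frac{4}{7} - 3\right)}}{3} = -3 + \frac{\sqrt{2 \sqrt{6} - \frac{17}{7}}}{3} = -3 + \frac{\sqrt{- \frac{17}{7} + 2 \sqrt{6}}}{3} \approx -2.4761$)
$q{\left(y,a \right)} = 15$ ($q{\left(y,a \right)} = 6 - -9 = 6 + 9 = 15$)
$q{\left(\left(-5 + 0\right)^{2},-3 \right)} M = 15 \left(-3 + \frac{\sqrt{-119 + 98 \sqrt{6}}}{21}\right) = -45 + \frac{5 \sqrt{-119 + 98 \sqrt{6}}}{7}$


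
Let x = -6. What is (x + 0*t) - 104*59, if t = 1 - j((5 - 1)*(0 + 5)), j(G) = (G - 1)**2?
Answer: -6142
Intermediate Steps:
j(G) = (-1 + G)**2
t = -360 (t = 1 - (-1 + (5 - 1)*(0 + 5))**2 = 1 - (-1 + 4*5)**2 = 1 - (-1 + 20)**2 = 1 - 1*19**2 = 1 - 1*361 = 1 - 361 = -360)
(x + 0*t) - 104*59 = (-6 + 0*(-360)) - 104*59 = (-6 + 0) - 6136 = -6 - 6136 = -6142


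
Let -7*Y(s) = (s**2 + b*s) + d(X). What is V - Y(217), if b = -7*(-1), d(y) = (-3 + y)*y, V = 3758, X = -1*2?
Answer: 74924/7 ≈ 10703.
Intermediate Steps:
X = -2
d(y) = y*(-3 + y)
b = 7
Y(s) = -10/7 - s - s**2/7 (Y(s) = -((s**2 + 7*s) - 2*(-3 - 2))/7 = -((s**2 + 7*s) - 2*(-5))/7 = -((s**2 + 7*s) + 10)/7 = -(10 + s**2 + 7*s)/7 = -10/7 - s - s**2/7)
V - Y(217) = 3758 - (-10/7 - 1*217 - 1/7*217**2) = 3758 - (-10/7 - 217 - 1/7*47089) = 3758 - (-10/7 - 217 - 6727) = 3758 - 1*(-48618/7) = 3758 + 48618/7 = 74924/7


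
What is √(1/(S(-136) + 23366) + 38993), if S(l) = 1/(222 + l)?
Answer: √157453648915751319/2009477 ≈ 197.47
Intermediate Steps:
√(1/(S(-136) + 23366) + 38993) = √(1/(1/(222 - 136) + 23366) + 38993) = √(1/(1/86 + 23366) + 38993) = √(1/(2009477/86) + 38993) = √(86/2009477 + 38993) = √(78355536747/2009477) = √157453648915751319/2009477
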